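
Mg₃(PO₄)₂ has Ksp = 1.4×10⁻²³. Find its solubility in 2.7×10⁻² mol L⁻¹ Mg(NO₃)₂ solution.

Mg₃(PO₄)₂(s) ⇌ 3 Mg²⁺(aq) + 2 PO₄³⁻(aq)
Mg²⁺ is already present at 2.7×10⁻² mol L⁻¹. If s mol/L of Mg₃(PO₄)₂ dissolves, [PO₄³⁻] = 2s while [Mg²⁺] ≈ 2.7×10⁻² mol L⁻¹.
Ksp = [Mg²⁺]^3[PO₄³⁻]^2 = (2.7×10⁻²)^3(2s)^2
(2s)^2 = 1.4×10⁻²³ / (2.7×10⁻²)^3 = 7.1×10⁻¹⁹
s = 4.2×10⁻¹⁰ mol L⁻¹

4.2×10⁻¹⁰ M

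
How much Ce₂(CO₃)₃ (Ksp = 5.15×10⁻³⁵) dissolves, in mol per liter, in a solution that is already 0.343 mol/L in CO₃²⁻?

1.79×10⁻¹⁷ M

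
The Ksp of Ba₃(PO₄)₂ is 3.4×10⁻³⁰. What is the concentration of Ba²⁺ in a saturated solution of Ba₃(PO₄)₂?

Ba₃(PO₄)₂(s) ⇌ 3 Ba²⁺(aq) + 2 PO₄³⁻(aq)
If s mol/L of Ba₃(PO₄)₂ dissolves, [Ba²⁺] = 3s and [PO₄³⁻] = 2s.
Ksp = [Ba²⁺]^3[PO₄³⁻]^2 = (3s)^3 · (2s)^2 = 108s^5 = 3.4×10⁻³⁰
s = 5.0×10⁻⁷ mol/L
[Ba²⁺] = 3s = 1.5×10⁻⁶ mol/L

1.5×10⁻⁶ M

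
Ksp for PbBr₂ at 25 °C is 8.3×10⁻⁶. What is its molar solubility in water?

PbBr₂(s) ⇌ Pb²⁺(aq) + 2 Br⁻(aq)
Call the molar solubility s, so that [Pb²⁺] = s and [Br⁻] = 2s.
Ksp = [Pb²⁺][Br⁻]^2 = s · (2s)^2 = 4s^3
4s^3 = 8.3×10⁻⁶  ⇒  s^3 = 2.1×10⁻⁶
s = 1.3×10⁻² mol/L

1.3×10⁻² M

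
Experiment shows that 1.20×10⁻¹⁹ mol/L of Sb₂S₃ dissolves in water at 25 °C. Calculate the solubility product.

Ksp = 2.69×10⁻⁹³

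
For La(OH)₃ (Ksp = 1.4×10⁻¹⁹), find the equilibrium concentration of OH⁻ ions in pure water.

2.5×10⁻⁵ M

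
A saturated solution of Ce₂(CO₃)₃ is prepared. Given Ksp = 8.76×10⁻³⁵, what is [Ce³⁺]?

Ce₂(CO₃)₃(s) ⇌ 2 Ce³⁺(aq) + 3 CO₃²⁻(aq)
With molar solubility s: [Ce³⁺] = 2s, [CO₃²⁻] = 3s.
Ksp = [Ce³⁺]^2[CO₃²⁻]^3 = (2s)^2 · (3s)^3 = 108s^5 = 8.76×10⁻³⁵
s = 6.05×10⁻⁸ mol L⁻¹
[Ce³⁺] = 2s = 1.21×10⁻⁷ mol L⁻¹

1.21×10⁻⁷ M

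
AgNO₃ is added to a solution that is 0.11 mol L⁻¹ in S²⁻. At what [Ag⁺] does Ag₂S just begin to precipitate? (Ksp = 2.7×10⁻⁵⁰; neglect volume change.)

5.0×10⁻²⁵ M

Precipitation begins when Q = Ksp.
Ag₂S(s) ⇌ 2 Ag⁺(aq) + S²⁻(aq)
Ksp = [Ag⁺]^2[S²⁻] = [Ag⁺]^2(0.11)
[Ag⁺]^2 = 2.7×10⁻⁵⁰ / (0.11) = 2.5×10⁻⁴⁹
[Ag⁺] = 5.0×10⁻²⁵ mol L⁻¹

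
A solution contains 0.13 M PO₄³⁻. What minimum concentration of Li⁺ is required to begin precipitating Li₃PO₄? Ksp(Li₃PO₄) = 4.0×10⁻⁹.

3.1×10⁻³ M

Precipitation of each salt begins when its ion product equals Ksp.
Li₃PO₄(s) ⇌ 3 Li⁺(aq) + PO₄³⁻(aq)
Ksp = [Li⁺]^3[PO₄³⁻] = [Li⁺]^3(0.13)
[Li⁺]^3 = 4.0×10⁻⁹ / (0.13) = 3.1×10⁻⁸
[Li⁺] = 3.1×10⁻³ M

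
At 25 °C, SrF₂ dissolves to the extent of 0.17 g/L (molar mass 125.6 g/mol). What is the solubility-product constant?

s = (0.17 g L⁻¹)/(125.6 g mol⁻¹) = 1.354×10⁻³ M
SrF₂(s) ⇌ Sr²⁺(aq) + 2 F⁻(aq)
For each mole of SrF₂ that dissolves per liter, [Sr²⁺] = s and [F⁻] = 2s; let s denote this solubility.
Ksp = [Sr²⁺][F⁻]^2 = s · (2s)^2 = 4s^3
Ksp = 4 × (1.354×10⁻³)^3 = 9.9×10⁻⁹

Ksp = 9.9×10⁻⁹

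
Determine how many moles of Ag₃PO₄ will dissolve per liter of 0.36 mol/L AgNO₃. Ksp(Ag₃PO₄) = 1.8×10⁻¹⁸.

Ag₃PO₄(s) ⇌ 3 Ag⁺(aq) + PO₄³⁻(aq)
The solution already contains Ag⁺ at 0.36 mol/L. Let s be the molar solubility of Ag₃PO₄.
[Ag⁺] ≈ 0.36 mol/L (common ion dominates); [PO₄³⁻] = s.
Ksp = [Ag⁺]^3[PO₄³⁻] = (0.36)^3s
s = 1.8×10⁻¹⁸ / (0.36)^3 = 3.9×10⁻¹⁷
s = 3.9×10⁻¹⁷ mol/L

3.9×10⁻¹⁷ M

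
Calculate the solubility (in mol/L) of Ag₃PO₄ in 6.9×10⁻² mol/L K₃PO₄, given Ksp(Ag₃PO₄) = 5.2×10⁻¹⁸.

1.4×10⁻⁶ M

Ag₃PO₄(s) ⇌ 3 Ag⁺(aq) + PO₄³⁻(aq)
Let s be the solubility of Ag₃PO₄ here. The common ion gives [PO₄³⁻] ≈ 6.9×10⁻² mol/L, and [Ag⁺] = 3s.
Ksp = [Ag⁺]^3[PO₄³⁻] = (3s)^3(6.9×10⁻²)
(3s)^3 = 5.2×10⁻¹⁸ / (6.9×10⁻²) = 7.5×10⁻¹⁷
s = 1.4×10⁻⁶ mol/L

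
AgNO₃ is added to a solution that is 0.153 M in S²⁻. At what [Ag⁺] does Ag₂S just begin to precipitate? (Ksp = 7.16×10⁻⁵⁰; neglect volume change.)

6.84×10⁻²⁵ M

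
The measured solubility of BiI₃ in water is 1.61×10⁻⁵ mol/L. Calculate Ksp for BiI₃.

BiI₃(s) ⇌ Bi³⁺(aq) + 3 I⁻(aq)
If s mol/L of BiI₃ dissolves, [Bi³⁺] = s and [I⁻] = 3s.
Ksp = [Bi³⁺][I⁻]^3 = s · (3s)^3 = 27s^4
Ksp = 27 × (1.61×10⁻⁵)^4 = 1.81×10⁻¹⁸

Ksp = 1.81×10⁻¹⁸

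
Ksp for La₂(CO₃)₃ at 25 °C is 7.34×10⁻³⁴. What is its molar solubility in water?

9.26×10⁻⁸ M

La₂(CO₃)₃(s) ⇌ 2 La³⁺(aq) + 3 CO₃²⁻(aq)
With molar solubility s: [La³⁺] = 2s, [CO₃²⁻] = 3s.
Ksp = [La³⁺]^2[CO₃²⁻]^3 = (2s)^2 · (3s)^3 = 108s^5
108s^5 = 7.34×10⁻³⁴  ⇒  s^5 = 6.80×10⁻³⁶
Taking the 5th root, s = 9.26×10⁻⁸ mol L⁻¹.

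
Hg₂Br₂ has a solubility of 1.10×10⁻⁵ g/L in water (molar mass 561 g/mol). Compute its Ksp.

Ksp = 3.02×10⁻²³

Molar solubility s = (1.10×10⁻⁵ g/L) / (561 g/mol) = 1.9608×10⁻⁸ mol/L
Hg₂Br₂(s) ⇌ Hg₂²⁺(aq) + 2 Br⁻(aq)
For each mole of Hg₂Br₂ that dissolves per liter, [Hg₂²⁺] = s and [Br⁻] = 2s; let s denote this solubility.
Ksp = [Hg₂²⁺][Br⁻]^2 = s · (2s)^2 = 4s^3
Ksp = 4 × (1.9608×10⁻⁸)^3 = 3.02×10⁻²³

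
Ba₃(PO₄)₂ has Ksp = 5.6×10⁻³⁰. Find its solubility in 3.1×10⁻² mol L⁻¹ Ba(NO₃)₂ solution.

2.2×10⁻¹³ M

Ba₃(PO₄)₂(s) ⇌ 3 Ba²⁺(aq) + 2 PO₄³⁻(aq)
Let s be the solubility of Ba₃(PO₄)₂ here. The common ion gives [Ba²⁺] ≈ 3.1×10⁻² mol L⁻¹, and [PO₄³⁻] = 2s.
Ksp = [Ba²⁺]^3[PO₄³⁻]^2 = (3.1×10⁻²)^3(2s)^2
(2s)^2 = 5.6×10⁻³⁰ / (3.1×10⁻²)^3 = 1.9×10⁻²⁵
s = 2.2×10⁻¹³ mol L⁻¹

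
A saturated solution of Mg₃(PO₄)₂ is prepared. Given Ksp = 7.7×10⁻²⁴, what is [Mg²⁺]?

2.8×10⁻⁵ M

Mg₃(PO₄)₂(s) ⇌ 3 Mg²⁺(aq) + 2 PO₄³⁻(aq)
With molar solubility s: [Mg²⁺] = 3s, [PO₄³⁻] = 2s.
Ksp = [Mg²⁺]^3[PO₄³⁻]^2 = (3s)^3 · (2s)^2 = 108s^5 = 7.7×10⁻²⁴
s = 9.3×10⁻⁶ mol/L
[Mg²⁺] = 3s = 2.8×10⁻⁵ mol/L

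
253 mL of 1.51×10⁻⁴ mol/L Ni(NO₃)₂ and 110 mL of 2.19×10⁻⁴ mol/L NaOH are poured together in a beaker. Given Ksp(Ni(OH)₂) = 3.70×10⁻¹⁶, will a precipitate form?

The combined volume is 363 mL.
[Ni²⁺] = (1.51×10⁻⁴)(253)/363 = 1.05×10⁻⁴ mol/L
[OH⁻] = (2.19×10⁻⁴)(110)/363 = 6.64×10⁻⁵ mol/L
Q = [Ni²⁺][OH⁻]^2 = 4.64×10⁻¹³
Q = 4.64×10⁻¹³ > Ksp = 3.70×10⁻¹⁶, so the solution is supersaturated and Ni(OH)₂ precipitates.

Yes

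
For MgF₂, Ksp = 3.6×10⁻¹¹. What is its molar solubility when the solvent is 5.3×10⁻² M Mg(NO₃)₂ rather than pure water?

1.3×10⁻⁵ M

MgF₂(s) ⇌ Mg²⁺(aq) + 2 F⁻(aq)
The solution already contains Mg²⁺ at 5.3×10⁻² M. Let s be the molar solubility of MgF₂.
[Mg²⁺] ≈ 5.3×10⁻² M (common ion dominates); [F⁻] = 2s.
Ksp = [Mg²⁺][F⁻]^2 = (5.3×10⁻²)(2s)^2
(2s)^2 = 3.6×10⁻¹¹ / (5.3×10⁻²) = 6.8×10⁻¹⁰
s = 1.3×10⁻⁵ M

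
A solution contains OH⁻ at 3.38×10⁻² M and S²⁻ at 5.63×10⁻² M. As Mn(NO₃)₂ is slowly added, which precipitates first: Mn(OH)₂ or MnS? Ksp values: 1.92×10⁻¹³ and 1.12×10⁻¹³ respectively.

Precipitation of each salt begins when its ion product equals Ksp.
For Mn(OH)₂: [Mn²⁺] = (Ksp/[OH⁻]^2) = 1.68×10⁻¹⁰ M
For MnS: [Mn²⁺] = (Ksp/[S²⁻]) = 1.99×10⁻¹² M
Since MnS needs less Mn²⁺ to reach saturation, it precipitates first.

MnS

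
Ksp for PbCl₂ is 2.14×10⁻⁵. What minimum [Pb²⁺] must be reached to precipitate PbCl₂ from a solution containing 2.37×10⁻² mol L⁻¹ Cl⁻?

3.81×10⁻² M

Precipitation of each salt begins when its ion product equals Ksp.
PbCl₂(s) ⇌ Pb²⁺(aq) + 2 Cl⁻(aq)
Ksp = [Pb²⁺][Cl⁻]^2 = [Pb²⁺](2.37×10⁻²)^2
[Pb²⁺] = 2.14×10⁻⁵ / (2.37×10⁻²)^2 = 3.81×10⁻²
[Pb²⁺] = 3.81×10⁻² mol L⁻¹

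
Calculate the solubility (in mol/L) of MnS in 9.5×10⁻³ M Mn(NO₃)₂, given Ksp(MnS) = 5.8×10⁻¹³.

6.1×10⁻¹¹ M

MnS(s) ⇌ Mn²⁺(aq) + S²⁻(aq)
With Mn²⁺ already at 9.5×10⁻³ M and s small, take [Mn²⁺] ≈ 9.5×10⁻³ M and [S²⁻] = s.
Ksp = [Mn²⁺][S²⁻] = (9.5×10⁻³)s
s = 5.8×10⁻¹³ / (9.5×10⁻³) = 6.1×10⁻¹¹
s = 6.1×10⁻¹¹ M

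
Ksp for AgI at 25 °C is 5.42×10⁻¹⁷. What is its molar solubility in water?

7.36×10⁻⁹ M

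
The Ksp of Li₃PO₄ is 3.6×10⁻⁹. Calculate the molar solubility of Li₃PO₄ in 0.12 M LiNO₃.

2.1×10⁻⁶ M

Li₃PO₄(s) ⇌ 3 Li⁺(aq) + PO₄³⁻(aq)
Li⁺ is already present at 0.12 M. If s mol/L of Li₃PO₄ dissolves, [PO₄³⁻] = s while [Li⁺] ≈ 0.12 M.
Ksp = [Li⁺]^3[PO₄³⁻] = (0.12)^3s
s = 3.6×10⁻⁹ / (0.12)^3 = 2.1×10⁻⁶
s = 2.1×10⁻⁶ M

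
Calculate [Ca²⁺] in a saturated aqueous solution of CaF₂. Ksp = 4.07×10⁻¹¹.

2.17×10⁻⁴ M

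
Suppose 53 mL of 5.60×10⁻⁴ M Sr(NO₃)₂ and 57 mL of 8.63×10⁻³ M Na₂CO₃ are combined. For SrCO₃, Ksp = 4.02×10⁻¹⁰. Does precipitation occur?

Yes

After mixing, V = 53 mL + 57 mL = 110 mL.
[Sr²⁺] = (5.60×10⁻⁴)(53)/110 = 2.70×10⁻⁴ M
[CO₃²⁻] = (8.63×10⁻³)(57)/110 = 4.47×10⁻³ M
Q = [Sr²⁺][CO₃²⁻] = 1.21×10⁻⁶
Since Q (1.21×10⁻⁶) exceeds Ksp (4.02×10⁻¹⁰), SrCO₃ will precipitate.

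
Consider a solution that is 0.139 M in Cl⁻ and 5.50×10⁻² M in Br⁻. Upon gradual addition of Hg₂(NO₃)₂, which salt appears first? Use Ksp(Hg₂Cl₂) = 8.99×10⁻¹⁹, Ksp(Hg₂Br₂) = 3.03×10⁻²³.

Each salt precipitates once Q = Ksp for that salt.
For Hg₂Cl₂: [Hg₂²⁺] = (Ksp/[Cl⁻]^2) = 4.65×10⁻¹⁷ M
For Hg₂Br₂: [Hg₂²⁺] = (Ksp/[Br⁻]^2) = 1.00×10⁻²⁰ M
Hg₂Br₂ requires the lower [Hg₂²⁺], so it precipitates first.

Hg₂Br₂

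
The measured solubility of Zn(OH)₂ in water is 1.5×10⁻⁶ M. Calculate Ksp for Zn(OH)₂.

Zn(OH)₂(s) ⇌ Zn²⁺(aq) + 2 OH⁻(aq)
For each mole of Zn(OH)₂ that dissolves per liter, [Zn²⁺] = s and [OH⁻] = 2s; let s denote this solubility.
Ksp = [Zn²⁺][OH⁻]^2 = s · (2s)^2 = 4s^3
Ksp = 4 × (1.5×10⁻⁶)^3 = 1.4×10⁻¹⁷

Ksp = 1.4×10⁻¹⁷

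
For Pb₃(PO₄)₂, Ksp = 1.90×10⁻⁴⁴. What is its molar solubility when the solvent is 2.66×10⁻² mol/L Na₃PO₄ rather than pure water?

9.98×10⁻¹⁵ M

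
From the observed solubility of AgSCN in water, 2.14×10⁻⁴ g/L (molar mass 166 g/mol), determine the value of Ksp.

Ksp = 1.66×10⁻¹²

s = (2.14×10⁻⁴ g L⁻¹)/(166 g mol⁻¹) = 1.2892×10⁻⁶ M
AgSCN(s) ⇌ Ag⁺(aq) + SCN⁻(aq)
For each mole of AgSCN that dissolves per liter, [Ag⁺] = s and [SCN⁻] = s; let s denote this solubility.
Ksp = [Ag⁺][SCN⁻] = s · s = s^2
Ksp = (1.2892×10⁻⁶)^2 = 1.66×10⁻¹²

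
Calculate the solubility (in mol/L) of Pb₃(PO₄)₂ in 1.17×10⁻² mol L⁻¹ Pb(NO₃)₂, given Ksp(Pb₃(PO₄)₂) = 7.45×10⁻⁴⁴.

Pb₃(PO₄)₂(s) ⇌ 3 Pb²⁺(aq) + 2 PO₄³⁻(aq)
Let s be the solubility of Pb₃(PO₄)₂ here. The common ion gives [Pb²⁺] ≈ 1.17×10⁻² mol L⁻¹, and [PO₄³⁻] = 2s.
Ksp = [Pb²⁺]^3[PO₄³⁻]^2 = (1.17×10⁻²)^3(2s)^2
(2s)^2 = 7.45×10⁻⁴⁴ / (1.17×10⁻²)^3 = 4.65×10⁻³⁸
s = 1.08×10⁻¹⁹ mol L⁻¹

1.08×10⁻¹⁹ M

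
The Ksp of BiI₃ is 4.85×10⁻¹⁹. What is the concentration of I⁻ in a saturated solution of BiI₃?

BiI₃(s) ⇌ Bi³⁺(aq) + 3 I⁻(aq)
Call the molar solubility s, so that [Bi³⁺] = s and [I⁻] = 3s.
Ksp = [Bi³⁺][I⁻]^3 = s · (3s)^3 = 27s^4 = 4.85×10⁻¹⁹
s = 1.16×10⁻⁵ M
[I⁻] = 3s = 3.47×10⁻⁵ M

3.47×10⁻⁵ M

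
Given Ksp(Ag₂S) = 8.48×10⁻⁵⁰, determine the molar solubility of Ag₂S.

Ag₂S(s) ⇌ 2 Ag⁺(aq) + S²⁻(aq)
Let s be the molar solubility. Then [Ag⁺] = 2s and [S²⁻] = s.
Ksp = [Ag⁺]^2[S²⁻] = (2s)^2 · s = 4s^3
4s^3 = 8.48×10⁻⁵⁰  ⇒  s^3 = 2.12×10⁻⁵⁰
s = (2.12×10⁻⁵⁰)^(1/3) = 2.77×10⁻¹⁷ M

2.77×10⁻¹⁷ M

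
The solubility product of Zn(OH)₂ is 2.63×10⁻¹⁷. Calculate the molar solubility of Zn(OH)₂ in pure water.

1.87×10⁻⁶ M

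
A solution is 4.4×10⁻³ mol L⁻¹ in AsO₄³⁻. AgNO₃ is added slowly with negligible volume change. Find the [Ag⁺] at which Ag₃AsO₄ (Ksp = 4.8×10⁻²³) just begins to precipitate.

Each salt precipitates once Q = Ksp for that salt.
Ag₃AsO₄(s) ⇌ 3 Ag⁺(aq) + AsO₄³⁻(aq)
Ksp = [Ag⁺]^3[AsO₄³⁻] = [Ag⁺]^3(4.4×10⁻³)
[Ag⁺]^3 = 4.8×10⁻²³ / (4.4×10⁻³) = 1.1×10⁻²⁰
[Ag⁺] = 2.2×10⁻⁷ mol L⁻¹

2.2×10⁻⁷ M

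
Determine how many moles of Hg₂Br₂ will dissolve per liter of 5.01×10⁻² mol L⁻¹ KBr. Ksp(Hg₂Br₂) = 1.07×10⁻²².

Hg₂Br₂(s) ⇌ Hg₂²⁺(aq) + 2 Br⁻(aq)
With Br⁻ already at 5.01×10⁻² mol L⁻¹ and s small, take [Br⁻] ≈ 5.01×10⁻² mol L⁻¹ and [Hg₂²⁺] = s.
Ksp = [Hg₂²⁺][Br⁻]^2 = s(5.01×10⁻²)^2
s = 1.07×10⁻²² / (5.01×10⁻²)^2 = 4.26×10⁻²⁰
s = 4.26×10⁻²⁰ mol L⁻¹

4.26×10⁻²⁰ M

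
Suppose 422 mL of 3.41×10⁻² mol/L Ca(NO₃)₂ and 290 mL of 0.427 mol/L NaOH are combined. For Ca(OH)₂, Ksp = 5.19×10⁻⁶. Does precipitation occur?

Yes

The combined volume is 712 mL.
[Ca²⁺] = (3.41×10⁻²)(422)/712 = 2.02×10⁻² mol/L
[OH⁻] = (0.427)(290)/712 = 0.174 mol/L
Q = [Ca²⁺][OH⁻]^2 = 6.11×10⁻⁴
Because Q > Ksp (6.11×10⁻⁴ vs 5.19×10⁻⁶), a precipitate of Ca(OH)₂ forms.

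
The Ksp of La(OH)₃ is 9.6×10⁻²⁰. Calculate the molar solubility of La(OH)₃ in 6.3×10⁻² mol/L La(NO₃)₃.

3.8×10⁻⁷ M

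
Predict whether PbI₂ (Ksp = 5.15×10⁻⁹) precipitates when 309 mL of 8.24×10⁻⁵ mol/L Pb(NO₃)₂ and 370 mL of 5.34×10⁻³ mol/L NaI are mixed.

No

The combined volume is 679 mL.
[Pb²⁺] = (8.24×10⁻⁵)(309)/679 = 3.75×10⁻⁵ mol/L
[I⁻] = (5.34×10⁻³)(370)/679 = 2.91×10⁻³ mol/L
Q = [Pb²⁺][I⁻]^2 = 3.18×10⁻¹⁰
Q < Ksp (3.18×10⁻¹⁰ vs 5.15×10⁻⁹); the solution remains unsaturated and no precipitate forms.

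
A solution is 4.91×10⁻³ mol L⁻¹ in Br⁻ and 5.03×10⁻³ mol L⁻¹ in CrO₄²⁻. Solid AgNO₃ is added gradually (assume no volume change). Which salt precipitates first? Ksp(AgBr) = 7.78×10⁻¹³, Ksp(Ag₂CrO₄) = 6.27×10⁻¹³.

Each salt precipitates once Q = Ksp for that salt.
For AgBr: [Ag⁺] = (Ksp/[Br⁻]) = 1.58×10⁻¹⁰ mol L⁻¹
For Ag₂CrO₄: [Ag⁺] = (Ksp/[CrO₄²⁻])^(1/2) = 1.12×10⁻⁵ mol L⁻¹
The smaller threshold [Ag⁺] is reached first, so AgBr precipitates first.

AgBr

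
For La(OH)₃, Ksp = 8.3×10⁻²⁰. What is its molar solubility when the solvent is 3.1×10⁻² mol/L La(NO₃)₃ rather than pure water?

4.6×10⁻⁷ M

La(OH)₃(s) ⇌ La³⁺(aq) + 3 OH⁻(aq)
La³⁺ is already present at 3.1×10⁻² mol/L. If s mol/L of La(OH)₃ dissolves, [OH⁻] = 3s while [La³⁺] ≈ 3.1×10⁻² mol/L.
Ksp = [La³⁺][OH⁻]^3 = (3.1×10⁻²)(3s)^3
(3s)^3 = 8.3×10⁻²⁰ / (3.1×10⁻²) = 2.7×10⁻¹⁸
s = 4.6×10⁻⁷ mol/L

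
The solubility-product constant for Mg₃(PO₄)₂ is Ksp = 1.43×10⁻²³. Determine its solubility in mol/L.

1.06×10⁻⁵ M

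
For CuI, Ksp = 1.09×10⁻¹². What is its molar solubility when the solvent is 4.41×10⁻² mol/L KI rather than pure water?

CuI(s) ⇌ Cu⁺(aq) + I⁻(aq)
The solution already contains I⁻ at 4.41×10⁻² mol/L. Let s be the molar solubility of CuI.
[I⁻] ≈ 4.41×10⁻² mol/L (common ion dominates); [Cu⁺] = s.
Ksp = [Cu⁺][I⁻] = s(4.41×10⁻²)
s = 1.09×10⁻¹² / (4.41×10⁻²) = 2.47×10⁻¹¹
s = 2.47×10⁻¹¹ mol/L

2.47×10⁻¹¹ M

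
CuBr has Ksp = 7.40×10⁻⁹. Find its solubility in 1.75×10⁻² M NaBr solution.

4.23×10⁻⁷ M

CuBr(s) ⇌ Cu⁺(aq) + Br⁻(aq)
Br⁻ is already present at 1.75×10⁻² M. If s mol/L of CuBr dissolves, [Cu⁺] = s while [Br⁻] ≈ 1.75×10⁻² M.
Ksp = [Cu⁺][Br⁻] = s(1.75×10⁻²)
s = 7.40×10⁻⁹ / (1.75×10⁻²) = 4.23×10⁻⁷
s = 4.23×10⁻⁷ M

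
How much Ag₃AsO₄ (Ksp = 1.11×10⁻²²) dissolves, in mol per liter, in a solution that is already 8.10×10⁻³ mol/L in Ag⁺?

2.09×10⁻¹⁶ M

Ag₃AsO₄(s) ⇌ 3 Ag⁺(aq) + AsO₄³⁻(aq)
The solution already contains Ag⁺ at 8.10×10⁻³ mol/L. Let s be the molar solubility of Ag₃AsO₄.
[Ag⁺] ≈ 8.10×10⁻³ mol/L (common ion dominates); [AsO₄³⁻] = s.
Ksp = [Ag⁺]^3[AsO₄³⁻] = (8.10×10⁻³)^3s
s = 1.11×10⁻²² / (8.10×10⁻³)^3 = 2.09×10⁻¹⁶
s = 2.09×10⁻¹⁶ mol/L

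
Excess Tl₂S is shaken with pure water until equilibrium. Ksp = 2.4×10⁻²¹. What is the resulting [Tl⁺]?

1.7×10⁻⁷ M

Tl₂S(s) ⇌ 2 Tl⁺(aq) + S²⁻(aq)
If s mol/L of Tl₂S dissolves, [Tl⁺] = 2s and [S²⁻] = s.
Ksp = [Tl⁺]^2[S²⁻] = (2s)^2 · s = 4s^3 = 2.4×10⁻²¹
s = 8.4×10⁻⁸ mol/L
[Tl⁺] = 2s = 1.7×10⁻⁷ mol/L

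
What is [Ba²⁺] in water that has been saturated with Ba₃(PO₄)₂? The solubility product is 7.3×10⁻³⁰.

1.8×10⁻⁶ M

Ba₃(PO₄)₂(s) ⇌ 3 Ba²⁺(aq) + 2 PO₄³⁻(aq)
For each mole of Ba₃(PO₄)₂ that dissolves per liter, [Ba²⁺] = 3s and [PO₄³⁻] = 2s; let s denote this solubility.
Ksp = [Ba²⁺]^3[PO₄³⁻]^2 = (3s)^3 · (2s)^2 = 108s^5 = 7.3×10⁻³⁰
s = 5.8×10⁻⁷ mol L⁻¹
[Ba²⁺] = 3s = 1.8×10⁻⁶ mol L⁻¹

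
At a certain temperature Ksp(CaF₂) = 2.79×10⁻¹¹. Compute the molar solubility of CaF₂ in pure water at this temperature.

CaF₂(s) ⇌ Ca²⁺(aq) + 2 F⁻(aq)
If s mol/L of CaF₂ dissolves, [Ca²⁺] = s and [F⁻] = 2s.
Ksp = [Ca²⁺][F⁻]^2 = s · (2s)^2 = 4s^3
4s^3 = 2.79×10⁻¹¹  ⇒  s^3 = 6.98×10⁻¹²
s = (6.98×10⁻¹²)^(1/3) = 1.91×10⁻⁴ mol/L

1.91×10⁻⁴ M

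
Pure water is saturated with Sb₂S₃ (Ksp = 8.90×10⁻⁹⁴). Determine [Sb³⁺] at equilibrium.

Sb₂S₃(s) ⇌ 2 Sb³⁺(aq) + 3 S²⁻(aq)
If s mol/L of Sb₂S₃ dissolves, [Sb³⁺] = 2s and [S²⁻] = 3s.
Ksp = [Sb³⁺]^2[S²⁻]^3 = (2s)^2 · (3s)^3 = 108s^5 = 8.90×10⁻⁹⁴
s = 9.62×10⁻²⁰ mol/L
[Sb³⁺] = 2s = 1.92×10⁻¹⁹ mol/L

1.92×10⁻¹⁹ M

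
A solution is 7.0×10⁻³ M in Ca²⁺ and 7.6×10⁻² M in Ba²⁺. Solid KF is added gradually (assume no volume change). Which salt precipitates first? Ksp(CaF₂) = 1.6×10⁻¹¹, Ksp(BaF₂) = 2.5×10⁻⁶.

Precipitation of each salt begins when its ion product equals Ksp.
For CaF₂: [F⁻] = (Ksp/[Ca²⁺])^(1/2) = 4.8×10⁻⁵ M
For BaF₂: [F⁻] = (Ksp/[Ba²⁺])^(1/2) = 5.7×10⁻³ M
The smaller threshold [F⁻] is reached first, so CaF₂ precipitates first.

CaF₂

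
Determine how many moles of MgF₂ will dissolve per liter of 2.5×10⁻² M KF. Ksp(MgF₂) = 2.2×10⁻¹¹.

MgF₂(s) ⇌ Mg²⁺(aq) + 2 F⁻(aq)
The solution already contains F⁻ at 2.5×10⁻² M. Let s be the molar solubility of MgF₂.
[F⁻] ≈ 2.5×10⁻² M (common ion dominates); [Mg²⁺] = s.
Ksp = [Mg²⁺][F⁻]^2 = s(2.5×10⁻²)^2
s = 2.2×10⁻¹¹ / (2.5×10⁻²)^2 = 3.5×10⁻⁸
s = 3.5×10⁻⁸ M

3.5×10⁻⁸ M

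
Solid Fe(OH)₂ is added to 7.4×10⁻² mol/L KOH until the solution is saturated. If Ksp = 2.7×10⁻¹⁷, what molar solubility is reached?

Fe(OH)₂(s) ⇌ Fe²⁺(aq) + 2 OH⁻(aq)
The solution already contains OH⁻ at 7.4×10⁻² mol/L. Let s be the molar solubility of Fe(OH)₂.
[OH⁻] ≈ 7.4×10⁻² mol/L (common ion dominates); [Fe²⁺] = s.
Ksp = [Fe²⁺][OH⁻]^2 = s(7.4×10⁻²)^2
s = 2.7×10⁻¹⁷ / (7.4×10⁻²)^2 = 4.9×10⁻¹⁵
s = 4.9×10⁻¹⁵ mol/L

4.9×10⁻¹⁵ M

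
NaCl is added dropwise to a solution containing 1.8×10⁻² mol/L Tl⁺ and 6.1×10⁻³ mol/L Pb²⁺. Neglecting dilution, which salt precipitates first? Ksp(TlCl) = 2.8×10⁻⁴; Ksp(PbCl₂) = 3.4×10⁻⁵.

TlCl

A salt starts to precipitate once the ion product Q reaches its Ksp.
For TlCl: [Cl⁻] = (Ksp/[Tl⁺]) = 1.6×10⁻² mol/L
For PbCl₂: [Cl⁻] = (Ksp/[Pb²⁺])^(1/2) = 7.5×10⁻² mol/L
The smaller threshold [Cl⁻] is reached first, so TlCl precipitates first.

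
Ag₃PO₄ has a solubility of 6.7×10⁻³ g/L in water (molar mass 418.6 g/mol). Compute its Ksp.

Molar solubility s = (6.7×10⁻³ g/L) / (418.6 g/mol) = 1.601×10⁻⁵ mol/L
Ag₃PO₄(s) ⇌ 3 Ag⁺(aq) + PO₄³⁻(aq)
With molar solubility s: [Ag⁺] = 3s, [PO₄³⁻] = s.
Ksp = [Ag⁺]^3[PO₄³⁻] = (3s)^3 · s = 27s^4
Ksp = 27 × (1.601×10⁻⁵)^4 = 1.8×10⁻¹⁸

Ksp = 1.8×10⁻¹⁸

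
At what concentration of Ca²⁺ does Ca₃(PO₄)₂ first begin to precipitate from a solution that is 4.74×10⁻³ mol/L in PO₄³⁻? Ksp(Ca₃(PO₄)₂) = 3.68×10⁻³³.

Each salt precipitates once Q = Ksp for that salt.
Ca₃(PO₄)₂(s) ⇌ 3 Ca²⁺(aq) + 2 PO₄³⁻(aq)
Ksp = [Ca²⁺]^3[PO₄³⁻]^2 = [Ca²⁺]^3(4.74×10⁻³)^2
[Ca²⁺]^3 = 3.68×10⁻³³ / (4.74×10⁻³)^2 = 1.64×10⁻²⁸
[Ca²⁺] = 5.47×10⁻¹⁰ mol/L

5.47×10⁻¹⁰ M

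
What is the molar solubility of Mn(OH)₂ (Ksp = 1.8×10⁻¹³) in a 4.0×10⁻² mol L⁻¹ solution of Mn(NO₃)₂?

Mn(OH)₂(s) ⇌ Mn²⁺(aq) + 2 OH⁻(aq)
Mn²⁺ is already present at 4.0×10⁻² mol L⁻¹. If s mol/L of Mn(OH)₂ dissolves, [OH⁻] = 2s while [Mn²⁺] ≈ 4.0×10⁻² mol L⁻¹.
Ksp = [Mn²⁺][OH⁻]^2 = (4.0×10⁻²)(2s)^2
(2s)^2 = 1.8×10⁻¹³ / (4.0×10⁻²) = 4.5×10⁻¹²
s = 1.1×10⁻⁶ mol L⁻¹

1.1×10⁻⁶ M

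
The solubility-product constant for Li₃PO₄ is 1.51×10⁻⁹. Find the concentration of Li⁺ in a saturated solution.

Li₃PO₄(s) ⇌ 3 Li⁺(aq) + PO₄³⁻(aq)
Call the molar solubility s, so that [Li⁺] = 3s and [PO₄³⁻] = s.
Ksp = [Li⁺]^3[PO₄³⁻] = (3s)^3 · s = 27s^4 = 1.51×10⁻⁹
s = 2.73×10⁻³ mol L⁻¹
[Li⁺] = 3s = 8.20×10⁻³ mol L⁻¹

8.20×10⁻³ M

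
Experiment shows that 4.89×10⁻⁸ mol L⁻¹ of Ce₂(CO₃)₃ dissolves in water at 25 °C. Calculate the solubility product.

Ksp = 3.02×10⁻³⁵

Ce₂(CO₃)₃(s) ⇌ 2 Ce³⁺(aq) + 3 CO₃²⁻(aq)
Call the molar solubility s, so that [Ce³⁺] = 2s and [CO₃²⁻] = 3s.
Ksp = [Ce³⁺]^2[CO₃²⁻]^3 = (2s)^2 · (3s)^3 = 108s^5
Ksp = 108 × (4.89×10⁻⁸)^5 = 3.02×10⁻³⁵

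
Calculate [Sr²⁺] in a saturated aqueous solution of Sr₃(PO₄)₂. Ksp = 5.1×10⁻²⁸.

4.1×10⁻⁶ M

Sr₃(PO₄)₂(s) ⇌ 3 Sr²⁺(aq) + 2 PO₄³⁻(aq)
With molar solubility s: [Sr²⁺] = 3s, [PO₄³⁻] = 2s.
Ksp = [Sr²⁺]^3[PO₄³⁻]^2 = (3s)^3 · (2s)^2 = 108s^5 = 5.1×10⁻²⁸
s = 1.4×10⁻⁶ mol/L
[Sr²⁺] = 3s = 4.1×10⁻⁶ mol/L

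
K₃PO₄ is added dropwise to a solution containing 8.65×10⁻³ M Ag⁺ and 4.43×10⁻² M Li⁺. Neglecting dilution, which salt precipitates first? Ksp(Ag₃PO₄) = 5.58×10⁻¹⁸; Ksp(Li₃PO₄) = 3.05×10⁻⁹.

Ag₃PO₄

A salt starts to precipitate once the ion product Q reaches its Ksp.
For Ag₃PO₄: [PO₄³⁻] = (Ksp/[Ag⁺]^3) = 8.62×10⁻¹² M
For Li₃PO₄: [PO₄³⁻] = (Ksp/[Li⁺]^3) = 3.51×10⁻⁵ M
The smaller threshold [PO₄³⁻] is reached first, so Ag₃PO₄ precipitates first.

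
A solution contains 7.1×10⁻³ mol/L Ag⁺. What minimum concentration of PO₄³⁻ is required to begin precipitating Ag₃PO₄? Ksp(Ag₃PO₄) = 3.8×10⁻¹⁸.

Precipitation of each salt begins when its ion product equals Ksp.
Ag₃PO₄(s) ⇌ 3 Ag⁺(aq) + PO₄³⁻(aq)
Ksp = [Ag⁺]^3[PO₄³⁻] = [PO₄³⁻](7.1×10⁻³)^3
[PO₄³⁻] = 3.8×10⁻¹⁸ / (7.1×10⁻³)^3 = 1.1×10⁻¹¹
[PO₄³⁻] = 1.1×10⁻¹¹ mol/L

1.1×10⁻¹¹ M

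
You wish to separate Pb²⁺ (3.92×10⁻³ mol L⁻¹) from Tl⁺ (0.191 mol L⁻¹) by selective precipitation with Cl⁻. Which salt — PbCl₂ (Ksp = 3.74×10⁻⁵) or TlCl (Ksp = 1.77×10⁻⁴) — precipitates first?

Precipitation begins when Q = Ksp.
For PbCl₂: [Cl⁻] = (Ksp/[Pb²⁺])^(1/2) = 9.77×10⁻² mol L⁻¹
For TlCl: [Cl⁻] = (Ksp/[Tl⁺]) = 9.27×10⁻⁴ mol L⁻¹
The smaller threshold [Cl⁻] is reached first, so TlCl precipitates first.

TlCl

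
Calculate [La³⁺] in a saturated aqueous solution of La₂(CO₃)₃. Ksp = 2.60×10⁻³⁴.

La₂(CO₃)₃(s) ⇌ 2 La³⁺(aq) + 3 CO₃²⁻(aq)
Call the molar solubility s, so that [La³⁺] = 2s and [CO₃²⁻] = 3s.
Ksp = [La³⁺]^2[CO₃²⁻]^3 = (2s)^2 · (3s)^3 = 108s^5 = 2.60×10⁻³⁴
s = 7.52×10⁻⁸ M
[La³⁺] = 2s = 1.50×10⁻⁷ M

1.50×10⁻⁷ M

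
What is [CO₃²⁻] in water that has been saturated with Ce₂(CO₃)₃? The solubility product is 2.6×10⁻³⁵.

Ce₂(CO₃)₃(s) ⇌ 2 Ce³⁺(aq) + 3 CO₃²⁻(aq)
With molar solubility s: [Ce³⁺] = 2s, [CO₃²⁻] = 3s.
Ksp = [Ce³⁺]^2[CO₃²⁻]^3 = (2s)^2 · (3s)^3 = 108s^5 = 2.6×10⁻³⁵
s = 4.7×10⁻⁸ M
[CO₃²⁻] = 3s = 1.4×10⁻⁷ M

1.4×10⁻⁷ M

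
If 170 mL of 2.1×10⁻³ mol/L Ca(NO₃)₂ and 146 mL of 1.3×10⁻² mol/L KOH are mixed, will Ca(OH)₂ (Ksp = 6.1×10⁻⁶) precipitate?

Total volume after mixing = 170 + 146 = 316 mL.
[Ca²⁺] = (2.1×10⁻³)(170)/316 = 1.1×10⁻³ mol/L
[OH⁻] = (1.3×10⁻²)(146)/316 = 6.0×10⁻³ mol/L
Q = [Ca²⁺][OH⁻]^2 = 4.1×10⁻⁸
Q < Ksp (4.1×10⁻⁸ vs 6.1×10⁻⁶); the solution remains unsaturated and no precipitate forms.

No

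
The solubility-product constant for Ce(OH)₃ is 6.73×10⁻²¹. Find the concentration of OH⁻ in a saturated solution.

1.19×10⁻⁵ M

Ce(OH)₃(s) ⇌ Ce³⁺(aq) + 3 OH⁻(aq)
If s mol/L of Ce(OH)₃ dissolves, [Ce³⁺] = s and [OH⁻] = 3s.
Ksp = [Ce³⁺][OH⁻]^3 = s · (3s)^3 = 27s^4 = 6.73×10⁻²¹
s = 3.97×10⁻⁶ M
[OH⁻] = 3s = 1.19×10⁻⁵ M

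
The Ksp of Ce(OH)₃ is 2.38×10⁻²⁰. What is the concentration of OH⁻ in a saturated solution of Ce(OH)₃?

1.63×10⁻⁵ M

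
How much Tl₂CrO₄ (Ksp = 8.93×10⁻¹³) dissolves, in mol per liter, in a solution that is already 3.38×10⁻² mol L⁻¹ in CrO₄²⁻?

2.57×10⁻⁶ M

Tl₂CrO₄(s) ⇌ 2 Tl⁺(aq) + CrO₄²⁻(aq)
CrO₄²⁻ is already present at 3.38×10⁻² mol L⁻¹. If s mol/L of Tl₂CrO₄ dissolves, [Tl⁺] = 2s while [CrO₄²⁻] ≈ 3.38×10⁻² mol L⁻¹.
Ksp = [Tl⁺]^2[CrO₄²⁻] = (2s)^2(3.38×10⁻²)
(2s)^2 = 8.93×10⁻¹³ / (3.38×10⁻²) = 2.64×10⁻¹¹
s = 2.57×10⁻⁶ mol L⁻¹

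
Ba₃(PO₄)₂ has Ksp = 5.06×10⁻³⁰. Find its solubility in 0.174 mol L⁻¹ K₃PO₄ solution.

1.84×10⁻¹⁰ M

Ba₃(PO₄)₂(s) ⇌ 3 Ba²⁺(aq) + 2 PO₄³⁻(aq)
The solution already contains PO₄³⁻ at 0.174 mol L⁻¹. Let s be the molar solubility of Ba₃(PO₄)₂.
[PO₄³⁻] ≈ 0.174 mol L⁻¹ (common ion dominates); [Ba²⁺] = 3s.
Ksp = [Ba²⁺]^3[PO₄³⁻]^2 = (3s)^3(0.174)^2
(3s)^3 = 5.06×10⁻³⁰ / (0.174)^2 = 1.67×10⁻²⁸
s = 1.84×10⁻¹⁰ mol L⁻¹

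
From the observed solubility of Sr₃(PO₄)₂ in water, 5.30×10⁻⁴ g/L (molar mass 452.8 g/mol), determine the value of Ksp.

s = (5.30×10⁻⁴ g L⁻¹)/(452.8 g mol⁻¹) = 1.1705×10⁻⁶ M
Sr₃(PO₄)₂(s) ⇌ 3 Sr²⁺(aq) + 2 PO₄³⁻(aq)
Call the molar solubility s, so that [Sr²⁺] = 3s and [PO₄³⁻] = 2s.
Ksp = [Sr²⁺]^3[PO₄³⁻]^2 = (3s)^3 · (2s)^2 = 108s^5
Ksp = 108 × (1.1705×10⁻⁶)^5 = 2.37×10⁻²⁸

Ksp = 2.37×10⁻²⁸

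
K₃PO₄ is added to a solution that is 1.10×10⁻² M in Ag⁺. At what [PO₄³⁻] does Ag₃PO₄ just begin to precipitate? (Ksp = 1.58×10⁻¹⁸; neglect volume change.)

1.19×10⁻¹² M

The threshold for precipitation is Q = Ksp.
Ag₃PO₄(s) ⇌ 3 Ag⁺(aq) + PO₄³⁻(aq)
Ksp = [Ag⁺]^3[PO₄³⁻] = [PO₄³⁻](1.10×10⁻²)^3
[PO₄³⁻] = 1.58×10⁻¹⁸ / (1.10×10⁻²)^3 = 1.19×10⁻¹²
[PO₄³⁻] = 1.19×10⁻¹² M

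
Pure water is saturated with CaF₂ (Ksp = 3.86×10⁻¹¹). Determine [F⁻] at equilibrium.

CaF₂(s) ⇌ Ca²⁺(aq) + 2 F⁻(aq)
With molar solubility s: [Ca²⁺] = s, [F⁻] = 2s.
Ksp = [Ca²⁺][F⁻]^2 = s · (2s)^2 = 4s^3 = 3.86×10⁻¹¹
s = 2.13×10⁻⁴ mol L⁻¹
[F⁻] = 2s = 4.26×10⁻⁴ mol L⁻¹

4.26×10⁻⁴ M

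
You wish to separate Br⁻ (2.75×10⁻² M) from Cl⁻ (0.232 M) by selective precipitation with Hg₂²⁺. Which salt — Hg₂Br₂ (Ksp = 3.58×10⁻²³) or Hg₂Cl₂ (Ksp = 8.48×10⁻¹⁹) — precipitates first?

Hg₂Br₂

Each salt precipitates once Q = Ksp for that salt.
For Hg₂Br₂: [Hg₂²⁺] = (Ksp/[Br⁻]^2) = 4.73×10⁻²⁰ M
For Hg₂Cl₂: [Hg₂²⁺] = (Ksp/[Cl⁻]^2) = 1.58×10⁻¹⁷ M
Since Hg₂Br₂ needs less Hg₂²⁺ to reach saturation, it precipitates first.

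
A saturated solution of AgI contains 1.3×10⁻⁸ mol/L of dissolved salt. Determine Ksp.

Ksp = 1.7×10⁻¹⁶

AgI(s) ⇌ Ag⁺(aq) + I⁻(aq)
With molar solubility s: [Ag⁺] = s, [I⁻] = s.
Ksp = [Ag⁺][I⁻] = s · s = s^2
Ksp = (1.3×10⁻⁸)^2 = 1.7×10⁻¹⁶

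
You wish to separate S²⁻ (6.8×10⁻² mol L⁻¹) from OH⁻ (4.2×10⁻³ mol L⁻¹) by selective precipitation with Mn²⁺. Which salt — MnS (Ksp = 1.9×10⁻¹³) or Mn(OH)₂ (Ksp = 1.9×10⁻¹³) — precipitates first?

MnS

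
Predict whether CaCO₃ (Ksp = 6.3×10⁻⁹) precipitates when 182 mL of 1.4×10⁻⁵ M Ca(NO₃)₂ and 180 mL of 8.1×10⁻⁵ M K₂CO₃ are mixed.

Total volume after mixing = 182 + 180 = 362 mL.
[Ca²⁺] = (1.4×10⁻⁵)(182)/362 = 7.0×10⁻⁶ M
[CO₃²⁻] = (8.1×10⁻⁵)(180)/362 = 4.0×10⁻⁵ M
Q = [Ca²⁺][CO₃²⁻] = 2.8×10⁻¹⁰
Since Q (2.8×10⁻¹⁰) is less than Ksp (6.3×10⁻⁹), no CaCO₃ precipitates.

No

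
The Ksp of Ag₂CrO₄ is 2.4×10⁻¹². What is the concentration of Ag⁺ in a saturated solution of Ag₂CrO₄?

1.7×10⁻⁴ M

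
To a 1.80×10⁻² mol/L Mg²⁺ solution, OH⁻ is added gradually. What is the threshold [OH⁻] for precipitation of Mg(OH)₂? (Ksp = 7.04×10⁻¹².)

1.98×10⁻⁵ M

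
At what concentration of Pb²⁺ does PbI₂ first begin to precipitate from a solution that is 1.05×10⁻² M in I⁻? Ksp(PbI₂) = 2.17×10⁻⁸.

1.97×10⁻⁴ M

A salt starts to precipitate once the ion product Q reaches its Ksp.
PbI₂(s) ⇌ Pb²⁺(aq) + 2 I⁻(aq)
Ksp = [Pb²⁺][I⁻]^2 = [Pb²⁺](1.05×10⁻²)^2
[Pb²⁺] = 2.17×10⁻⁸ / (1.05×10⁻²)^2 = 1.97×10⁻⁴
[Pb²⁺] = 1.97×10⁻⁴ M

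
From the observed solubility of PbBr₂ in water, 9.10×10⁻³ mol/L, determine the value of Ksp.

PbBr₂(s) ⇌ Pb²⁺(aq) + 2 Br⁻(aq)
With molar solubility s: [Pb²⁺] = s, [Br⁻] = 2s.
Ksp = [Pb²⁺][Br⁻]^2 = s · (2s)^2 = 4s^3
Ksp = 4 × (9.10×10⁻³)^3 = 3.01×10⁻⁶

Ksp = 3.01×10⁻⁶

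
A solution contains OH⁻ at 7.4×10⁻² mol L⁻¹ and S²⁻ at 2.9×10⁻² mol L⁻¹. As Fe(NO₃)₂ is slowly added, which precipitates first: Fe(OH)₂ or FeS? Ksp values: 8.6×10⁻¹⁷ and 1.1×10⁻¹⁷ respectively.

FeS

A salt starts to precipitate once the ion product Q reaches its Ksp.
For Fe(OH)₂: [Fe²⁺] = (Ksp/[OH⁻]^2) = 1.6×10⁻¹⁴ mol L⁻¹
For FeS: [Fe²⁺] = (Ksp/[S²⁻]) = 3.8×10⁻¹⁶ mol L⁻¹
The smaller threshold [Fe²⁺] is reached first, so FeS precipitates first.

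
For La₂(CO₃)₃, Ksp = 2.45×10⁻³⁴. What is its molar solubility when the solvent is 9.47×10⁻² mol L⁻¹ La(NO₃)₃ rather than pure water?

La₂(CO₃)₃(s) ⇌ 2 La³⁺(aq) + 3 CO₃²⁻(aq)
The solution already contains La³⁺ at 9.47×10⁻² mol L⁻¹. Let s be the molar solubility of La₂(CO₃)₃.
[La³⁺] ≈ 9.47×10⁻² mol L⁻¹ (common ion dominates); [CO₃²⁻] = 3s.
Ksp = [La³⁺]^2[CO₃²⁻]^3 = (9.47×10⁻²)^2(3s)^3
(3s)^3 = 2.45×10⁻³⁴ / (9.47×10⁻²)^2 = 2.73×10⁻³²
s = 1.00×10⁻¹¹ mol L⁻¹

1.00×10⁻¹¹ M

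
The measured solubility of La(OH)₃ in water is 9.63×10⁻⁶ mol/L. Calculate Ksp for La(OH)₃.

Ksp = 2.32×10⁻¹⁹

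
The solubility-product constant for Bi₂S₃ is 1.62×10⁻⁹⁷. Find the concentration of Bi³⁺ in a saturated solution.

3.44×10⁻²⁰ M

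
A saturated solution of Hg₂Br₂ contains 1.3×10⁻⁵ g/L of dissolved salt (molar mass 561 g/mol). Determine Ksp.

Ksp = 5.0×10⁻²³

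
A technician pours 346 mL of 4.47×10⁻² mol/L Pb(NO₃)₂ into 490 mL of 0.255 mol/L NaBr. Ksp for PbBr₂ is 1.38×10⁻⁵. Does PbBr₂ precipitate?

Total volume after mixing = 346 + 490 = 836 mL.
[Pb²⁺] = (4.47×10⁻²)(346)/836 = 1.85×10⁻² mol/L
[Br⁻] = (0.255)(490)/836 = 0.149 mol/L
Q = [Pb²⁺][Br⁻]^2 = 4.13×10⁻⁴
Since Q (4.13×10⁻⁴) exceeds Ksp (1.38×10⁻⁵), PbBr₂ will precipitate.

Yes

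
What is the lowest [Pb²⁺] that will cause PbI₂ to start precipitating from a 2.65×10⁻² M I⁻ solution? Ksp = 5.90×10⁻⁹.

8.40×10⁻⁶ M

Precipitation begins when Q = Ksp.
PbI₂(s) ⇌ Pb²⁺(aq) + 2 I⁻(aq)
Ksp = [Pb²⁺][I⁻]^2 = [Pb²⁺](2.65×10⁻²)^2
[Pb²⁺] = 5.90×10⁻⁹ / (2.65×10⁻²)^2 = 8.40×10⁻⁶
[Pb²⁺] = 8.40×10⁻⁶ M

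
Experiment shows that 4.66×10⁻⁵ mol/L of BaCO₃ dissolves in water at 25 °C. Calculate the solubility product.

Ksp = 2.17×10⁻⁹

BaCO₃(s) ⇌ Ba²⁺(aq) + CO₃²⁻(aq)
Call the molar solubility s, so that [Ba²⁺] = s and [CO₃²⁻] = s.
Ksp = [Ba²⁺][CO₃²⁻] = s · s = s^2
Ksp = (4.66×10⁻⁵)^2 = 2.17×10⁻⁹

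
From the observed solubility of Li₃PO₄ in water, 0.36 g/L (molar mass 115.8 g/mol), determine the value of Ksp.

Ksp = 2.5×10⁻⁹

Convert to molarity: s = 0.36 / 115.8 = 3.109×10⁻³ mol/L
Li₃PO₄(s) ⇌ 3 Li⁺(aq) + PO₄³⁻(aq)
Let s be the molar solubility. Then [Li⁺] = 3s and [PO₄³⁻] = s.
Ksp = [Li⁺]^3[PO₄³⁻] = (3s)^3 · s = 27s^4
Ksp = 27 × (3.109×10⁻³)^4 = 2.5×10⁻⁹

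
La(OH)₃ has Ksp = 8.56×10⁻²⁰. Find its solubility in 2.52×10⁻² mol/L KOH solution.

5.35×10⁻¹⁵ M

La(OH)₃(s) ⇌ La³⁺(aq) + 3 OH⁻(aq)
With OH⁻ already at 2.52×10⁻² mol/L and s small, take [OH⁻] ≈ 2.52×10⁻² mol/L and [La³⁺] = s.
Ksp = [La³⁺][OH⁻]^3 = s(2.52×10⁻²)^3
s = 8.56×10⁻²⁰ / (2.52×10⁻²)^3 = 5.35×10⁻¹⁵
s = 5.35×10⁻¹⁵ mol/L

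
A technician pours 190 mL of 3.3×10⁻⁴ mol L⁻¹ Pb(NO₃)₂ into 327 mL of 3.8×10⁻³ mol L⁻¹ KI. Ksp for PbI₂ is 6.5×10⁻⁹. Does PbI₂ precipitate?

The combined volume is 517 mL.
[Pb²⁺] = (3.3×10⁻⁴)(190)/517 = 1.2×10⁻⁴ mol L⁻¹
[I⁻] = (3.8×10⁻³)(327)/517 = 2.4×10⁻³ mol L⁻¹
Q = [Pb²⁺][I⁻]^2 = 7.0×10⁻¹⁰
Q < Ksp (7.0×10⁻¹⁰ vs 6.5×10⁻⁹); the solution remains unsaturated and no precipitate forms.

No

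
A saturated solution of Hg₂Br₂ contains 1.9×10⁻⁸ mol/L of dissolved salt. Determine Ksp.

Ksp = 2.7×10⁻²³

Hg₂Br₂(s) ⇌ Hg₂²⁺(aq) + 2 Br⁻(aq)
If s mol/L of Hg₂Br₂ dissolves, [Hg₂²⁺] = s and [Br⁻] = 2s.
Ksp = [Hg₂²⁺][Br⁻]^2 = s · (2s)^2 = 4s^3
Ksp = 4 × (1.9×10⁻⁸)^3 = 2.7×10⁻²³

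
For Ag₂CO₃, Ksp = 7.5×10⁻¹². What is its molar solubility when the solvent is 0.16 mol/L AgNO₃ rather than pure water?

2.9×10⁻¹⁰ M

Ag₂CO₃(s) ⇌ 2 Ag⁺(aq) + CO₃²⁻(aq)
Let s be the solubility of Ag₂CO₃ here. The common ion gives [Ag⁺] ≈ 0.16 mol/L, and [CO₃²⁻] = s.
Ksp = [Ag⁺]^2[CO₃²⁻] = (0.16)^2s
s = 7.5×10⁻¹² / (0.16)^2 = 2.9×10⁻¹⁰
s = 2.9×10⁻¹⁰ mol/L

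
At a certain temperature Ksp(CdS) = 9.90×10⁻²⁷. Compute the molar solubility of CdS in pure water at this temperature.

9.95×10⁻¹⁴ M

CdS(s) ⇌ Cd²⁺(aq) + S²⁻(aq)
For each mole of CdS that dissolves per liter, [Cd²⁺] = s and [S²⁻] = s; let s denote this solubility.
Ksp = [Cd²⁺][S²⁻] = s · s = s^2
s^2 = 9.90×10⁻²⁷
s = 9.95×10⁻¹⁴ mol L⁻¹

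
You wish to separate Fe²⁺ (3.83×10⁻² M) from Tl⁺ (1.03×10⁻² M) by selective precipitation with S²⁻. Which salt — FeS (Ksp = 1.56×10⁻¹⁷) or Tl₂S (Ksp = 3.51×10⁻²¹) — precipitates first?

Tl₂S

A salt starts to precipitate once the ion product Q reaches its Ksp.
For FeS: [S²⁻] = (Ksp/[Fe²⁺]) = 4.07×10⁻¹⁶ M
For Tl₂S: [S²⁻] = (Ksp/[Tl⁺]^2) = 3.31×10⁻¹⁷ M
Since Tl₂S needs less S²⁻ to reach saturation, it precipitates first.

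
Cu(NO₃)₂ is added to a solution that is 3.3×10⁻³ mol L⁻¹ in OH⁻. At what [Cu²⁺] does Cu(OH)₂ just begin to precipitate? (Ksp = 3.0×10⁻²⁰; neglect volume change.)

The threshold for precipitation is Q = Ksp.
Cu(OH)₂(s) ⇌ Cu²⁺(aq) + 2 OH⁻(aq)
Ksp = [Cu²⁺][OH⁻]^2 = [Cu²⁺](3.3×10⁻³)^2
[Cu²⁺] = 3.0×10⁻²⁰ / (3.3×10⁻³)^2 = 2.8×10⁻¹⁵
[Cu²⁺] = 2.8×10⁻¹⁵ mol L⁻¹

2.8×10⁻¹⁵ M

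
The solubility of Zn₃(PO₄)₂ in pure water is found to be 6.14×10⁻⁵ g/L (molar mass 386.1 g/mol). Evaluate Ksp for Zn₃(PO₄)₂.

Molar solubility s = (6.14×10⁻⁵ g/L) / (386.1 g/mol) = 1.5903×10⁻⁷ mol/L
Zn₃(PO₄)₂(s) ⇌ 3 Zn²⁺(aq) + 2 PO₄³⁻(aq)
Let s be the molar solubility. Then [Zn²⁺] = 3s and [PO₄³⁻] = 2s.
Ksp = [Zn²⁺]^3[PO₄³⁻]^2 = (3s)^3 · (2s)^2 = 108s^5
Ksp = 108 × (1.5903×10⁻⁷)^5 = 1.10×10⁻³²

Ksp = 1.10×10⁻³²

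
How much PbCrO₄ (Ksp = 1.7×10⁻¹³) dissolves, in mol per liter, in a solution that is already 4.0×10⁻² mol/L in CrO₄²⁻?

4.3×10⁻¹² M

PbCrO₄(s) ⇌ Pb²⁺(aq) + CrO₄²⁻(aq)
Let s be the solubility of PbCrO₄ here. The common ion gives [CrO₄²⁻] ≈ 4.0×10⁻² mol/L, and [Pb²⁺] = s.
Ksp = [Pb²⁺][CrO₄²⁻] = s(4.0×10⁻²)
s = 1.7×10⁻¹³ / (4.0×10⁻²) = 4.3×10⁻¹²
s = 4.3×10⁻¹² mol/L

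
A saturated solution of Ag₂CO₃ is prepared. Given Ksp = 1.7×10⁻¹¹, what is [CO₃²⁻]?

Ag₂CO₃(s) ⇌ 2 Ag⁺(aq) + CO₃²⁻(aq)
With molar solubility s: [Ag⁺] = 2s, [CO₃²⁻] = s.
Ksp = [Ag⁺]^2[CO₃²⁻] = (2s)^2 · s = 4s^3 = 1.7×10⁻¹¹
s = 1.6×10⁻⁴ M
[CO₃²⁻] = s = 1.6×10⁻⁴ M

1.6×10⁻⁴ M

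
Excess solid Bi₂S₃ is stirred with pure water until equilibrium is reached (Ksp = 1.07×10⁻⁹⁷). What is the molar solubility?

Bi₂S₃(s) ⇌ 2 Bi³⁺(aq) + 3 S²⁻(aq)
If s mol/L of Bi₂S₃ dissolves, [Bi³⁺] = 2s and [S²⁻] = 3s.
Ksp = [Bi³⁺]^2[S²⁻]^3 = (2s)^2 · (3s)^3 = 108s^5
108s^5 = 1.07×10⁻⁹⁷  ⇒  s^5 = 9.91×10⁻¹⁰⁰
Taking the 5th root, s = 1.58×10⁻²⁰ mol/L.

1.58×10⁻²⁰ M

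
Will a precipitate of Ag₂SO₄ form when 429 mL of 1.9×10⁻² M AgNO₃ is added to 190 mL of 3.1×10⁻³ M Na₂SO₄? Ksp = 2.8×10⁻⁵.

No

Total volume after mixing = 429 + 190 = 619 mL.
[Ag⁺] = (1.9×10⁻²)(429)/619 = 1.3×10⁻² M
[SO₄²⁻] = (3.1×10⁻³)(190)/619 = 9.5×10⁻⁴ M
Q = [Ag⁺]^2[SO₄²⁻] = 1.6×10⁻⁷
Q < Ksp (1.6×10⁻⁷ vs 2.8×10⁻⁵); the solution remains unsaturated and no precipitate forms.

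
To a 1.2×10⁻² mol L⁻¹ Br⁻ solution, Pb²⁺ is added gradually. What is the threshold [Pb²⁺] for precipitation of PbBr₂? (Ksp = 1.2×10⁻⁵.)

8.3×10⁻² M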